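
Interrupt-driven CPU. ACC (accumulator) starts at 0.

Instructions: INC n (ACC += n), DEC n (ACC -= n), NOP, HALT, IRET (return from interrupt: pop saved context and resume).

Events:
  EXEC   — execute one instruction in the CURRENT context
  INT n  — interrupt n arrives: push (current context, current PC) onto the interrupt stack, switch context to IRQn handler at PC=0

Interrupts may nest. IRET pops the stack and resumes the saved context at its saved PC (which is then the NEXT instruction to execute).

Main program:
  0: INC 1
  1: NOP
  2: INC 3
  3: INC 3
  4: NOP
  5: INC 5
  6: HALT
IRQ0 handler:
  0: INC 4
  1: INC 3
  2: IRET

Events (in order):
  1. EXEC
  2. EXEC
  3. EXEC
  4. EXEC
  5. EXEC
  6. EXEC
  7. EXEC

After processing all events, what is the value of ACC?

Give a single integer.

Event 1 (EXEC): [MAIN] PC=0: INC 1 -> ACC=1
Event 2 (EXEC): [MAIN] PC=1: NOP
Event 3 (EXEC): [MAIN] PC=2: INC 3 -> ACC=4
Event 4 (EXEC): [MAIN] PC=3: INC 3 -> ACC=7
Event 5 (EXEC): [MAIN] PC=4: NOP
Event 6 (EXEC): [MAIN] PC=5: INC 5 -> ACC=12
Event 7 (EXEC): [MAIN] PC=6: HALT

Answer: 12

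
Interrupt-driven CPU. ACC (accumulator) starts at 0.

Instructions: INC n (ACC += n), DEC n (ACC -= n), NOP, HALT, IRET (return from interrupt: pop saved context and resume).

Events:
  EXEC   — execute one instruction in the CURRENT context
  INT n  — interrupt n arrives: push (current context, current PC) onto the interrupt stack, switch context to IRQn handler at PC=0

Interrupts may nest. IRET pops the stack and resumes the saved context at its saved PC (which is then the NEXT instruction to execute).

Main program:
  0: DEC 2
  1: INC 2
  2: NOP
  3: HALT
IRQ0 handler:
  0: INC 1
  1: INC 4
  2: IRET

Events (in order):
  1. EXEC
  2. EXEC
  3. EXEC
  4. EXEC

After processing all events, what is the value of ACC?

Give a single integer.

Event 1 (EXEC): [MAIN] PC=0: DEC 2 -> ACC=-2
Event 2 (EXEC): [MAIN] PC=1: INC 2 -> ACC=0
Event 3 (EXEC): [MAIN] PC=2: NOP
Event 4 (EXEC): [MAIN] PC=3: HALT

Answer: 0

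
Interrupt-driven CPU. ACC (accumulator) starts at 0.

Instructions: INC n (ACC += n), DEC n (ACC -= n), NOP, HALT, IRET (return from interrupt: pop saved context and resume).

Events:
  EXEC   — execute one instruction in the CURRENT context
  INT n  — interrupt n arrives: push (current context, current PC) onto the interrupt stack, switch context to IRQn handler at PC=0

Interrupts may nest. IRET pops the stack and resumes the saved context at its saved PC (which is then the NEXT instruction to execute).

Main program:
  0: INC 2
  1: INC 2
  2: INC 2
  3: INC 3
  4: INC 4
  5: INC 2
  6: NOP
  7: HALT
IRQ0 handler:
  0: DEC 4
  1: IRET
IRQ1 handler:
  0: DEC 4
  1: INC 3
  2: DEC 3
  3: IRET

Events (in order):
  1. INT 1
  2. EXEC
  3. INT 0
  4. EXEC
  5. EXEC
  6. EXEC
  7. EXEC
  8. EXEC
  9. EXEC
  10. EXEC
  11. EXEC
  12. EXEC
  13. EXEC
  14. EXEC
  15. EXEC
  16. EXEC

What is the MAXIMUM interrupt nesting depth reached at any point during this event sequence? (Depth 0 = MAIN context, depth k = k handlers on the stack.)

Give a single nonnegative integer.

Answer: 2

Derivation:
Event 1 (INT 1): INT 1 arrives: push (MAIN, PC=0), enter IRQ1 at PC=0 (depth now 1) [depth=1]
Event 2 (EXEC): [IRQ1] PC=0: DEC 4 -> ACC=-4 [depth=1]
Event 3 (INT 0): INT 0 arrives: push (IRQ1, PC=1), enter IRQ0 at PC=0 (depth now 2) [depth=2]
Event 4 (EXEC): [IRQ0] PC=0: DEC 4 -> ACC=-8 [depth=2]
Event 5 (EXEC): [IRQ0] PC=1: IRET -> resume IRQ1 at PC=1 (depth now 1) [depth=1]
Event 6 (EXEC): [IRQ1] PC=1: INC 3 -> ACC=-5 [depth=1]
Event 7 (EXEC): [IRQ1] PC=2: DEC 3 -> ACC=-8 [depth=1]
Event 8 (EXEC): [IRQ1] PC=3: IRET -> resume MAIN at PC=0 (depth now 0) [depth=0]
Event 9 (EXEC): [MAIN] PC=0: INC 2 -> ACC=-6 [depth=0]
Event 10 (EXEC): [MAIN] PC=1: INC 2 -> ACC=-4 [depth=0]
Event 11 (EXEC): [MAIN] PC=2: INC 2 -> ACC=-2 [depth=0]
Event 12 (EXEC): [MAIN] PC=3: INC 3 -> ACC=1 [depth=0]
Event 13 (EXEC): [MAIN] PC=4: INC 4 -> ACC=5 [depth=0]
Event 14 (EXEC): [MAIN] PC=5: INC 2 -> ACC=7 [depth=0]
Event 15 (EXEC): [MAIN] PC=6: NOP [depth=0]
Event 16 (EXEC): [MAIN] PC=7: HALT [depth=0]
Max depth observed: 2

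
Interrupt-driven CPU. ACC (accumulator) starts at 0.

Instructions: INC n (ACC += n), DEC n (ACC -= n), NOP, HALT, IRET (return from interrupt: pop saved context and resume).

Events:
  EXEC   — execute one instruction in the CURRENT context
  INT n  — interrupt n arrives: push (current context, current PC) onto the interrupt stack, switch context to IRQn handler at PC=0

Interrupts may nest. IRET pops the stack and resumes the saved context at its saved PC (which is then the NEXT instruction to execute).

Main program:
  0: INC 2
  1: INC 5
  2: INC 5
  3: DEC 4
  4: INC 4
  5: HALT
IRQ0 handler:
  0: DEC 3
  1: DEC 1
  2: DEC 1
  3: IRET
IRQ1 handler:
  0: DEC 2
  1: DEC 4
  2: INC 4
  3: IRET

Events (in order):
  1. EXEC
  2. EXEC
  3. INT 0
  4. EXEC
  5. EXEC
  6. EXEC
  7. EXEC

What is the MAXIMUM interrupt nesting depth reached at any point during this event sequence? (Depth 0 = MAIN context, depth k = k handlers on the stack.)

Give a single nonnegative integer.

Answer: 1

Derivation:
Event 1 (EXEC): [MAIN] PC=0: INC 2 -> ACC=2 [depth=0]
Event 2 (EXEC): [MAIN] PC=1: INC 5 -> ACC=7 [depth=0]
Event 3 (INT 0): INT 0 arrives: push (MAIN, PC=2), enter IRQ0 at PC=0 (depth now 1) [depth=1]
Event 4 (EXEC): [IRQ0] PC=0: DEC 3 -> ACC=4 [depth=1]
Event 5 (EXEC): [IRQ0] PC=1: DEC 1 -> ACC=3 [depth=1]
Event 6 (EXEC): [IRQ0] PC=2: DEC 1 -> ACC=2 [depth=1]
Event 7 (EXEC): [IRQ0] PC=3: IRET -> resume MAIN at PC=2 (depth now 0) [depth=0]
Max depth observed: 1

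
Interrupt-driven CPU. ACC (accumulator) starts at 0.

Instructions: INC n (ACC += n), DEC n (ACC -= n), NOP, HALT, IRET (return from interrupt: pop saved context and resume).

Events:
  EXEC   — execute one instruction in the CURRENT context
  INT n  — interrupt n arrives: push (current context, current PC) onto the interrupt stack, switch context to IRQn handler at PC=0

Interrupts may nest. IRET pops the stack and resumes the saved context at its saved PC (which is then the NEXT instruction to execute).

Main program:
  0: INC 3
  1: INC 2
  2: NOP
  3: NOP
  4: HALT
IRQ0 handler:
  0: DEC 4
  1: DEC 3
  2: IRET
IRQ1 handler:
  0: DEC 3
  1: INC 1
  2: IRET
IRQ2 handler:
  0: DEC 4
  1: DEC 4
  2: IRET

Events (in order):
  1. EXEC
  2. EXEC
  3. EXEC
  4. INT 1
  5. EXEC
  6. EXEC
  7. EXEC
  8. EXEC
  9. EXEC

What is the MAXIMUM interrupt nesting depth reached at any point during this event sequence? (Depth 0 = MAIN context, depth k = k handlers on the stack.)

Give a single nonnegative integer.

Answer: 1

Derivation:
Event 1 (EXEC): [MAIN] PC=0: INC 3 -> ACC=3 [depth=0]
Event 2 (EXEC): [MAIN] PC=1: INC 2 -> ACC=5 [depth=0]
Event 3 (EXEC): [MAIN] PC=2: NOP [depth=0]
Event 4 (INT 1): INT 1 arrives: push (MAIN, PC=3), enter IRQ1 at PC=0 (depth now 1) [depth=1]
Event 5 (EXEC): [IRQ1] PC=0: DEC 3 -> ACC=2 [depth=1]
Event 6 (EXEC): [IRQ1] PC=1: INC 1 -> ACC=3 [depth=1]
Event 7 (EXEC): [IRQ1] PC=2: IRET -> resume MAIN at PC=3 (depth now 0) [depth=0]
Event 8 (EXEC): [MAIN] PC=3: NOP [depth=0]
Event 9 (EXEC): [MAIN] PC=4: HALT [depth=0]
Max depth observed: 1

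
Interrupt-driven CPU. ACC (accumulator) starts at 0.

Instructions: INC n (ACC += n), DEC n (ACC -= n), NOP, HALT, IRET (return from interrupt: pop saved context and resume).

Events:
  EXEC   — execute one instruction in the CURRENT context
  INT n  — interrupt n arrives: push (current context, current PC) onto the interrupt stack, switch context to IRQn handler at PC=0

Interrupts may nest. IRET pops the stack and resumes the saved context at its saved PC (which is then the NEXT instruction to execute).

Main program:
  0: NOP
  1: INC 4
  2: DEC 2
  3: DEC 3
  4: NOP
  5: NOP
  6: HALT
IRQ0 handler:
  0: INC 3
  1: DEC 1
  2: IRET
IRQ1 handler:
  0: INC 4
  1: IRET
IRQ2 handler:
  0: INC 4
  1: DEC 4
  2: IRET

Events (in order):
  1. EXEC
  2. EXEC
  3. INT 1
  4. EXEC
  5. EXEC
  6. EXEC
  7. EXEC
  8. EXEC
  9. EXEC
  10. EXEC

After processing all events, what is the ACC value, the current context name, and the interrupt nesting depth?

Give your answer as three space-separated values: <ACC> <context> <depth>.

Event 1 (EXEC): [MAIN] PC=0: NOP
Event 2 (EXEC): [MAIN] PC=1: INC 4 -> ACC=4
Event 3 (INT 1): INT 1 arrives: push (MAIN, PC=2), enter IRQ1 at PC=0 (depth now 1)
Event 4 (EXEC): [IRQ1] PC=0: INC 4 -> ACC=8
Event 5 (EXEC): [IRQ1] PC=1: IRET -> resume MAIN at PC=2 (depth now 0)
Event 6 (EXEC): [MAIN] PC=2: DEC 2 -> ACC=6
Event 7 (EXEC): [MAIN] PC=3: DEC 3 -> ACC=3
Event 8 (EXEC): [MAIN] PC=4: NOP
Event 9 (EXEC): [MAIN] PC=5: NOP
Event 10 (EXEC): [MAIN] PC=6: HALT

Answer: 3 MAIN 0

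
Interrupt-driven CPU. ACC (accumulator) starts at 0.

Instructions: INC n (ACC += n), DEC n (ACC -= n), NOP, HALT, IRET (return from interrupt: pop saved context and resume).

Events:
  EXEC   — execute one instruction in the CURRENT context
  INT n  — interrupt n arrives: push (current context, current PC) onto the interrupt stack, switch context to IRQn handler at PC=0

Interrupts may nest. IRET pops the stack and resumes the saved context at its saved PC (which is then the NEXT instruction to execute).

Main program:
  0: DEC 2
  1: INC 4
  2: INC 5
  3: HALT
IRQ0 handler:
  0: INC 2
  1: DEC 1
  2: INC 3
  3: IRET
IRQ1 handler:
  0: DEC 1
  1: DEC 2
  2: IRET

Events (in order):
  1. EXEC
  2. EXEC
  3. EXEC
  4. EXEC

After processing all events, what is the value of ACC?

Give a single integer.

Answer: 7

Derivation:
Event 1 (EXEC): [MAIN] PC=0: DEC 2 -> ACC=-2
Event 2 (EXEC): [MAIN] PC=1: INC 4 -> ACC=2
Event 3 (EXEC): [MAIN] PC=2: INC 5 -> ACC=7
Event 4 (EXEC): [MAIN] PC=3: HALT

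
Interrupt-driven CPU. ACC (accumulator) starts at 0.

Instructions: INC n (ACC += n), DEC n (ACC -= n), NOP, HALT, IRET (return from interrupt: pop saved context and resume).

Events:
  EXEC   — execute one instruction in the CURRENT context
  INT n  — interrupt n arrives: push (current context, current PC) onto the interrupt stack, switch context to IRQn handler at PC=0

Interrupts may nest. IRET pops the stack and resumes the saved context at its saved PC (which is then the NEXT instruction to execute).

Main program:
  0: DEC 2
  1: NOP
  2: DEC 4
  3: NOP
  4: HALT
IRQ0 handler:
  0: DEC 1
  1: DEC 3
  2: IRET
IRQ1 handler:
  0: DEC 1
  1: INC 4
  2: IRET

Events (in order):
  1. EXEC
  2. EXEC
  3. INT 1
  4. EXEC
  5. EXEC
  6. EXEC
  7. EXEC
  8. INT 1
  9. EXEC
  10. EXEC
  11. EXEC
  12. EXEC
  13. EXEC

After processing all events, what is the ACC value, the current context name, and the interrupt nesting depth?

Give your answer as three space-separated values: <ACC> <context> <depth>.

Answer: 0 MAIN 0

Derivation:
Event 1 (EXEC): [MAIN] PC=0: DEC 2 -> ACC=-2
Event 2 (EXEC): [MAIN] PC=1: NOP
Event 3 (INT 1): INT 1 arrives: push (MAIN, PC=2), enter IRQ1 at PC=0 (depth now 1)
Event 4 (EXEC): [IRQ1] PC=0: DEC 1 -> ACC=-3
Event 5 (EXEC): [IRQ1] PC=1: INC 4 -> ACC=1
Event 6 (EXEC): [IRQ1] PC=2: IRET -> resume MAIN at PC=2 (depth now 0)
Event 7 (EXEC): [MAIN] PC=2: DEC 4 -> ACC=-3
Event 8 (INT 1): INT 1 arrives: push (MAIN, PC=3), enter IRQ1 at PC=0 (depth now 1)
Event 9 (EXEC): [IRQ1] PC=0: DEC 1 -> ACC=-4
Event 10 (EXEC): [IRQ1] PC=1: INC 4 -> ACC=0
Event 11 (EXEC): [IRQ1] PC=2: IRET -> resume MAIN at PC=3 (depth now 0)
Event 12 (EXEC): [MAIN] PC=3: NOP
Event 13 (EXEC): [MAIN] PC=4: HALT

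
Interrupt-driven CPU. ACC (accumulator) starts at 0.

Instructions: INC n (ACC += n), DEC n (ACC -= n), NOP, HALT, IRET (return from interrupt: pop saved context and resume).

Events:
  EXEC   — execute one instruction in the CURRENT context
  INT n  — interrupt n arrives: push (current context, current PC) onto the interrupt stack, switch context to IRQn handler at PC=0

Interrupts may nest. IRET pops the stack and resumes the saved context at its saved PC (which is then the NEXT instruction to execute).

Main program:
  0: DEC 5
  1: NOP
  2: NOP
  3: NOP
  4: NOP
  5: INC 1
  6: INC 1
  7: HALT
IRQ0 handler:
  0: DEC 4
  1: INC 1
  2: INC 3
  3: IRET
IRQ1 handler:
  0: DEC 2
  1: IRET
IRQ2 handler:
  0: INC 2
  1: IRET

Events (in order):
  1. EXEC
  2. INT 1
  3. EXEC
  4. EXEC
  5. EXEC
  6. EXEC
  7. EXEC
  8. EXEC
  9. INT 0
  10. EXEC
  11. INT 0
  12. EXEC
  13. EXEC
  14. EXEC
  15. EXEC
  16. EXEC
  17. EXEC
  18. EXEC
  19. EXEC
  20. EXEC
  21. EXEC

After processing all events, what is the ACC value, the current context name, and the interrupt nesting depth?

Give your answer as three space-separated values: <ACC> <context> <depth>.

Event 1 (EXEC): [MAIN] PC=0: DEC 5 -> ACC=-5
Event 2 (INT 1): INT 1 arrives: push (MAIN, PC=1), enter IRQ1 at PC=0 (depth now 1)
Event 3 (EXEC): [IRQ1] PC=0: DEC 2 -> ACC=-7
Event 4 (EXEC): [IRQ1] PC=1: IRET -> resume MAIN at PC=1 (depth now 0)
Event 5 (EXEC): [MAIN] PC=1: NOP
Event 6 (EXEC): [MAIN] PC=2: NOP
Event 7 (EXEC): [MAIN] PC=3: NOP
Event 8 (EXEC): [MAIN] PC=4: NOP
Event 9 (INT 0): INT 0 arrives: push (MAIN, PC=5), enter IRQ0 at PC=0 (depth now 1)
Event 10 (EXEC): [IRQ0] PC=0: DEC 4 -> ACC=-11
Event 11 (INT 0): INT 0 arrives: push (IRQ0, PC=1), enter IRQ0 at PC=0 (depth now 2)
Event 12 (EXEC): [IRQ0] PC=0: DEC 4 -> ACC=-15
Event 13 (EXEC): [IRQ0] PC=1: INC 1 -> ACC=-14
Event 14 (EXEC): [IRQ0] PC=2: INC 3 -> ACC=-11
Event 15 (EXEC): [IRQ0] PC=3: IRET -> resume IRQ0 at PC=1 (depth now 1)
Event 16 (EXEC): [IRQ0] PC=1: INC 1 -> ACC=-10
Event 17 (EXEC): [IRQ0] PC=2: INC 3 -> ACC=-7
Event 18 (EXEC): [IRQ0] PC=3: IRET -> resume MAIN at PC=5 (depth now 0)
Event 19 (EXEC): [MAIN] PC=5: INC 1 -> ACC=-6
Event 20 (EXEC): [MAIN] PC=6: INC 1 -> ACC=-5
Event 21 (EXEC): [MAIN] PC=7: HALT

Answer: -5 MAIN 0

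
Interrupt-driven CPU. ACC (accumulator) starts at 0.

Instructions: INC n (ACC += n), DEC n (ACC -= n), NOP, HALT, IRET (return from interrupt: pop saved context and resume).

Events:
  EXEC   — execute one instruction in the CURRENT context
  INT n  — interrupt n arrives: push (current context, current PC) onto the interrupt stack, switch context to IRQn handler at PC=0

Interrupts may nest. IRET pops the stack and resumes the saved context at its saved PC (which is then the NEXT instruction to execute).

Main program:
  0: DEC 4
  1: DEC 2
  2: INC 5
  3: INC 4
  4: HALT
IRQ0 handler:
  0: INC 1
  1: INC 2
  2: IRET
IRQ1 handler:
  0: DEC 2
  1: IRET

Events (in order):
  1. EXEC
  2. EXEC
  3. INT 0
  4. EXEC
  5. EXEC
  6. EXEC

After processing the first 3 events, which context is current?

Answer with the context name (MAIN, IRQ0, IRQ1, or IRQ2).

Event 1 (EXEC): [MAIN] PC=0: DEC 4 -> ACC=-4
Event 2 (EXEC): [MAIN] PC=1: DEC 2 -> ACC=-6
Event 3 (INT 0): INT 0 arrives: push (MAIN, PC=2), enter IRQ0 at PC=0 (depth now 1)

Answer: IRQ0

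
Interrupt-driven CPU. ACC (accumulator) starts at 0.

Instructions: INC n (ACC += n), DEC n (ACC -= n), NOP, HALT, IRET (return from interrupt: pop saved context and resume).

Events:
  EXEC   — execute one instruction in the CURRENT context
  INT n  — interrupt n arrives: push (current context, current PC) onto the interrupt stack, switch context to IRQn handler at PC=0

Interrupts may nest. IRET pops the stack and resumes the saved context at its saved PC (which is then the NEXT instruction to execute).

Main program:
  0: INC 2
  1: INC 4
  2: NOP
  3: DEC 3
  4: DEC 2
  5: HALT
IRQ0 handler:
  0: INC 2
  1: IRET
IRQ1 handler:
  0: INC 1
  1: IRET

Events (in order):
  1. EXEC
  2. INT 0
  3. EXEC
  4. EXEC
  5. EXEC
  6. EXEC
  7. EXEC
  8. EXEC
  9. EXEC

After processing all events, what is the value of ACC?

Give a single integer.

Event 1 (EXEC): [MAIN] PC=0: INC 2 -> ACC=2
Event 2 (INT 0): INT 0 arrives: push (MAIN, PC=1), enter IRQ0 at PC=0 (depth now 1)
Event 3 (EXEC): [IRQ0] PC=0: INC 2 -> ACC=4
Event 4 (EXEC): [IRQ0] PC=1: IRET -> resume MAIN at PC=1 (depth now 0)
Event 5 (EXEC): [MAIN] PC=1: INC 4 -> ACC=8
Event 6 (EXEC): [MAIN] PC=2: NOP
Event 7 (EXEC): [MAIN] PC=3: DEC 3 -> ACC=5
Event 8 (EXEC): [MAIN] PC=4: DEC 2 -> ACC=3
Event 9 (EXEC): [MAIN] PC=5: HALT

Answer: 3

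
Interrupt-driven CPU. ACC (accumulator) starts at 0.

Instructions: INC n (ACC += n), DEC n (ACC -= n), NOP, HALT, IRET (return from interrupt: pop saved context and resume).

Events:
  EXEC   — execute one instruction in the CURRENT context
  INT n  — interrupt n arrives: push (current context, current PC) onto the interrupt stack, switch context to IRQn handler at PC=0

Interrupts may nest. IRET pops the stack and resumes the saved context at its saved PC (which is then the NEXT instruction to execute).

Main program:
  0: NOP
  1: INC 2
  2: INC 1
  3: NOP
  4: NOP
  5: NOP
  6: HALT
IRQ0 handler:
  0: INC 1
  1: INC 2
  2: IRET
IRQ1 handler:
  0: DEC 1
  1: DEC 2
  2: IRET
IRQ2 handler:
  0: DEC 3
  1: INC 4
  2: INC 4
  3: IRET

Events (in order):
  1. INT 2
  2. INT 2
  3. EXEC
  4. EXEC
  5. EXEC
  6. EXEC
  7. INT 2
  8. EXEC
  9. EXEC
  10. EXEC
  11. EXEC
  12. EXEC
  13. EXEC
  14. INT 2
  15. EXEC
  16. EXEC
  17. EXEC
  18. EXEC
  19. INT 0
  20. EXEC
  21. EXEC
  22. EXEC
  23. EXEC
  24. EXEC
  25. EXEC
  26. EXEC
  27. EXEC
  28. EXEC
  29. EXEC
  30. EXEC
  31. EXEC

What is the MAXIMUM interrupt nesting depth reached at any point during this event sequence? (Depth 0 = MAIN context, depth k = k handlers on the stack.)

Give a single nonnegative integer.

Answer: 2

Derivation:
Event 1 (INT 2): INT 2 arrives: push (MAIN, PC=0), enter IRQ2 at PC=0 (depth now 1) [depth=1]
Event 2 (INT 2): INT 2 arrives: push (IRQ2, PC=0), enter IRQ2 at PC=0 (depth now 2) [depth=2]
Event 3 (EXEC): [IRQ2] PC=0: DEC 3 -> ACC=-3 [depth=2]
Event 4 (EXEC): [IRQ2] PC=1: INC 4 -> ACC=1 [depth=2]
Event 5 (EXEC): [IRQ2] PC=2: INC 4 -> ACC=5 [depth=2]
Event 6 (EXEC): [IRQ2] PC=3: IRET -> resume IRQ2 at PC=0 (depth now 1) [depth=1]
Event 7 (INT 2): INT 2 arrives: push (IRQ2, PC=0), enter IRQ2 at PC=0 (depth now 2) [depth=2]
Event 8 (EXEC): [IRQ2] PC=0: DEC 3 -> ACC=2 [depth=2]
Event 9 (EXEC): [IRQ2] PC=1: INC 4 -> ACC=6 [depth=2]
Event 10 (EXEC): [IRQ2] PC=2: INC 4 -> ACC=10 [depth=2]
Event 11 (EXEC): [IRQ2] PC=3: IRET -> resume IRQ2 at PC=0 (depth now 1) [depth=1]
Event 12 (EXEC): [IRQ2] PC=0: DEC 3 -> ACC=7 [depth=1]
Event 13 (EXEC): [IRQ2] PC=1: INC 4 -> ACC=11 [depth=1]
Event 14 (INT 2): INT 2 arrives: push (IRQ2, PC=2), enter IRQ2 at PC=0 (depth now 2) [depth=2]
Event 15 (EXEC): [IRQ2] PC=0: DEC 3 -> ACC=8 [depth=2]
Event 16 (EXEC): [IRQ2] PC=1: INC 4 -> ACC=12 [depth=2]
Event 17 (EXEC): [IRQ2] PC=2: INC 4 -> ACC=16 [depth=2]
Event 18 (EXEC): [IRQ2] PC=3: IRET -> resume IRQ2 at PC=2 (depth now 1) [depth=1]
Event 19 (INT 0): INT 0 arrives: push (IRQ2, PC=2), enter IRQ0 at PC=0 (depth now 2) [depth=2]
Event 20 (EXEC): [IRQ0] PC=0: INC 1 -> ACC=17 [depth=2]
Event 21 (EXEC): [IRQ0] PC=1: INC 2 -> ACC=19 [depth=2]
Event 22 (EXEC): [IRQ0] PC=2: IRET -> resume IRQ2 at PC=2 (depth now 1) [depth=1]
Event 23 (EXEC): [IRQ2] PC=2: INC 4 -> ACC=23 [depth=1]
Event 24 (EXEC): [IRQ2] PC=3: IRET -> resume MAIN at PC=0 (depth now 0) [depth=0]
Event 25 (EXEC): [MAIN] PC=0: NOP [depth=0]
Event 26 (EXEC): [MAIN] PC=1: INC 2 -> ACC=25 [depth=0]
Event 27 (EXEC): [MAIN] PC=2: INC 1 -> ACC=26 [depth=0]
Event 28 (EXEC): [MAIN] PC=3: NOP [depth=0]
Event 29 (EXEC): [MAIN] PC=4: NOP [depth=0]
Event 30 (EXEC): [MAIN] PC=5: NOP [depth=0]
Event 31 (EXEC): [MAIN] PC=6: HALT [depth=0]
Max depth observed: 2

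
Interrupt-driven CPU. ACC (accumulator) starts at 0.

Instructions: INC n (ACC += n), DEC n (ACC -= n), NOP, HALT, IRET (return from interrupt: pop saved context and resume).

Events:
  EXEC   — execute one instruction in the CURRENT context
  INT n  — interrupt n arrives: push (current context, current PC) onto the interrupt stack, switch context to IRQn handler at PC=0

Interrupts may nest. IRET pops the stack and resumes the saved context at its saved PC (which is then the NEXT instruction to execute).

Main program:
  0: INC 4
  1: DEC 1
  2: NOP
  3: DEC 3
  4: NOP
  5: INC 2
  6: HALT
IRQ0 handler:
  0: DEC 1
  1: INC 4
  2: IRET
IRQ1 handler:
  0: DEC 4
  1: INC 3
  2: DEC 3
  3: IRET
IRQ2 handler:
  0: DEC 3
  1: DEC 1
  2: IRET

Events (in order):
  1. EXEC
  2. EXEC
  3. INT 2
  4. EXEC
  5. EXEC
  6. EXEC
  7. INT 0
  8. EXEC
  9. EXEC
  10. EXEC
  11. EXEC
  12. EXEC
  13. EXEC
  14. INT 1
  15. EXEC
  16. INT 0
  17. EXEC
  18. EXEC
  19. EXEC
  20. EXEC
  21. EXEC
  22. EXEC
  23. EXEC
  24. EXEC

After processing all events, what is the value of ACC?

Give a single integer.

Event 1 (EXEC): [MAIN] PC=0: INC 4 -> ACC=4
Event 2 (EXEC): [MAIN] PC=1: DEC 1 -> ACC=3
Event 3 (INT 2): INT 2 arrives: push (MAIN, PC=2), enter IRQ2 at PC=0 (depth now 1)
Event 4 (EXEC): [IRQ2] PC=0: DEC 3 -> ACC=0
Event 5 (EXEC): [IRQ2] PC=1: DEC 1 -> ACC=-1
Event 6 (EXEC): [IRQ2] PC=2: IRET -> resume MAIN at PC=2 (depth now 0)
Event 7 (INT 0): INT 0 arrives: push (MAIN, PC=2), enter IRQ0 at PC=0 (depth now 1)
Event 8 (EXEC): [IRQ0] PC=0: DEC 1 -> ACC=-2
Event 9 (EXEC): [IRQ0] PC=1: INC 4 -> ACC=2
Event 10 (EXEC): [IRQ0] PC=2: IRET -> resume MAIN at PC=2 (depth now 0)
Event 11 (EXEC): [MAIN] PC=2: NOP
Event 12 (EXEC): [MAIN] PC=3: DEC 3 -> ACC=-1
Event 13 (EXEC): [MAIN] PC=4: NOP
Event 14 (INT 1): INT 1 arrives: push (MAIN, PC=5), enter IRQ1 at PC=0 (depth now 1)
Event 15 (EXEC): [IRQ1] PC=0: DEC 4 -> ACC=-5
Event 16 (INT 0): INT 0 arrives: push (IRQ1, PC=1), enter IRQ0 at PC=0 (depth now 2)
Event 17 (EXEC): [IRQ0] PC=0: DEC 1 -> ACC=-6
Event 18 (EXEC): [IRQ0] PC=1: INC 4 -> ACC=-2
Event 19 (EXEC): [IRQ0] PC=2: IRET -> resume IRQ1 at PC=1 (depth now 1)
Event 20 (EXEC): [IRQ1] PC=1: INC 3 -> ACC=1
Event 21 (EXEC): [IRQ1] PC=2: DEC 3 -> ACC=-2
Event 22 (EXEC): [IRQ1] PC=3: IRET -> resume MAIN at PC=5 (depth now 0)
Event 23 (EXEC): [MAIN] PC=5: INC 2 -> ACC=0
Event 24 (EXEC): [MAIN] PC=6: HALT

Answer: 0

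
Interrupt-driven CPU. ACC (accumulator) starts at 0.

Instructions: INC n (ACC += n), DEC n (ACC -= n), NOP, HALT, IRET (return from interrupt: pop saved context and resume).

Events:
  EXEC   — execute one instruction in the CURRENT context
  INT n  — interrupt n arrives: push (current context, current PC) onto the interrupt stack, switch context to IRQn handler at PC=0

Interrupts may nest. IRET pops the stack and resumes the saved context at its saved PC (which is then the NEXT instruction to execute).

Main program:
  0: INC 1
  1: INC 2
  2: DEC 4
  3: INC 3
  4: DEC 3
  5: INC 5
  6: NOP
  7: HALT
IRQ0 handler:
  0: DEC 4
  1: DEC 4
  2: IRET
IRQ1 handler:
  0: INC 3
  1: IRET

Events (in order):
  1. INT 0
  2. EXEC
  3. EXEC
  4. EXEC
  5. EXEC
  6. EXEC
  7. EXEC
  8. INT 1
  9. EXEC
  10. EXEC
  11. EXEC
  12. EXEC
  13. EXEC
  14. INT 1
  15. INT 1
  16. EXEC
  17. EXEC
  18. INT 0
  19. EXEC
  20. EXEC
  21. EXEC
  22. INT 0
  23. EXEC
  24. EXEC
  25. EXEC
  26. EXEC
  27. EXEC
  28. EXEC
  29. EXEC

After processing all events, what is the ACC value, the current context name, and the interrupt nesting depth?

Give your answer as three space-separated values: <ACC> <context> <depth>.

Answer: -11 MAIN 0

Derivation:
Event 1 (INT 0): INT 0 arrives: push (MAIN, PC=0), enter IRQ0 at PC=0 (depth now 1)
Event 2 (EXEC): [IRQ0] PC=0: DEC 4 -> ACC=-4
Event 3 (EXEC): [IRQ0] PC=1: DEC 4 -> ACC=-8
Event 4 (EXEC): [IRQ0] PC=2: IRET -> resume MAIN at PC=0 (depth now 0)
Event 5 (EXEC): [MAIN] PC=0: INC 1 -> ACC=-7
Event 6 (EXEC): [MAIN] PC=1: INC 2 -> ACC=-5
Event 7 (EXEC): [MAIN] PC=2: DEC 4 -> ACC=-9
Event 8 (INT 1): INT 1 arrives: push (MAIN, PC=3), enter IRQ1 at PC=0 (depth now 1)
Event 9 (EXEC): [IRQ1] PC=0: INC 3 -> ACC=-6
Event 10 (EXEC): [IRQ1] PC=1: IRET -> resume MAIN at PC=3 (depth now 0)
Event 11 (EXEC): [MAIN] PC=3: INC 3 -> ACC=-3
Event 12 (EXEC): [MAIN] PC=4: DEC 3 -> ACC=-6
Event 13 (EXEC): [MAIN] PC=5: INC 5 -> ACC=-1
Event 14 (INT 1): INT 1 arrives: push (MAIN, PC=6), enter IRQ1 at PC=0 (depth now 1)
Event 15 (INT 1): INT 1 arrives: push (IRQ1, PC=0), enter IRQ1 at PC=0 (depth now 2)
Event 16 (EXEC): [IRQ1] PC=0: INC 3 -> ACC=2
Event 17 (EXEC): [IRQ1] PC=1: IRET -> resume IRQ1 at PC=0 (depth now 1)
Event 18 (INT 0): INT 0 arrives: push (IRQ1, PC=0), enter IRQ0 at PC=0 (depth now 2)
Event 19 (EXEC): [IRQ0] PC=0: DEC 4 -> ACC=-2
Event 20 (EXEC): [IRQ0] PC=1: DEC 4 -> ACC=-6
Event 21 (EXEC): [IRQ0] PC=2: IRET -> resume IRQ1 at PC=0 (depth now 1)
Event 22 (INT 0): INT 0 arrives: push (IRQ1, PC=0), enter IRQ0 at PC=0 (depth now 2)
Event 23 (EXEC): [IRQ0] PC=0: DEC 4 -> ACC=-10
Event 24 (EXEC): [IRQ0] PC=1: DEC 4 -> ACC=-14
Event 25 (EXEC): [IRQ0] PC=2: IRET -> resume IRQ1 at PC=0 (depth now 1)
Event 26 (EXEC): [IRQ1] PC=0: INC 3 -> ACC=-11
Event 27 (EXEC): [IRQ1] PC=1: IRET -> resume MAIN at PC=6 (depth now 0)
Event 28 (EXEC): [MAIN] PC=6: NOP
Event 29 (EXEC): [MAIN] PC=7: HALT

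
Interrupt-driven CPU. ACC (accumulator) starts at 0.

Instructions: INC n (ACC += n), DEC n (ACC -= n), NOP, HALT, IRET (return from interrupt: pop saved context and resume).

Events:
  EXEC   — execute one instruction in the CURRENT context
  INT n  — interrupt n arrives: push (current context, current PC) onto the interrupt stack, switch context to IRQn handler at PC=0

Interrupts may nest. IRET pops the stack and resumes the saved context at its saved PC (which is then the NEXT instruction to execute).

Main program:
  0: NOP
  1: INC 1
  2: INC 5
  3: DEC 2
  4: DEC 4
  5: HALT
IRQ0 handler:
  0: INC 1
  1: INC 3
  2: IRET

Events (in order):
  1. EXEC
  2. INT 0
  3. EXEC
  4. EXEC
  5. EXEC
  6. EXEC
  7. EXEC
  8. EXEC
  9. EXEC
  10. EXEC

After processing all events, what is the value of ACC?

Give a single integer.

Answer: 4

Derivation:
Event 1 (EXEC): [MAIN] PC=0: NOP
Event 2 (INT 0): INT 0 arrives: push (MAIN, PC=1), enter IRQ0 at PC=0 (depth now 1)
Event 3 (EXEC): [IRQ0] PC=0: INC 1 -> ACC=1
Event 4 (EXEC): [IRQ0] PC=1: INC 3 -> ACC=4
Event 5 (EXEC): [IRQ0] PC=2: IRET -> resume MAIN at PC=1 (depth now 0)
Event 6 (EXEC): [MAIN] PC=1: INC 1 -> ACC=5
Event 7 (EXEC): [MAIN] PC=2: INC 5 -> ACC=10
Event 8 (EXEC): [MAIN] PC=3: DEC 2 -> ACC=8
Event 9 (EXEC): [MAIN] PC=4: DEC 4 -> ACC=4
Event 10 (EXEC): [MAIN] PC=5: HALT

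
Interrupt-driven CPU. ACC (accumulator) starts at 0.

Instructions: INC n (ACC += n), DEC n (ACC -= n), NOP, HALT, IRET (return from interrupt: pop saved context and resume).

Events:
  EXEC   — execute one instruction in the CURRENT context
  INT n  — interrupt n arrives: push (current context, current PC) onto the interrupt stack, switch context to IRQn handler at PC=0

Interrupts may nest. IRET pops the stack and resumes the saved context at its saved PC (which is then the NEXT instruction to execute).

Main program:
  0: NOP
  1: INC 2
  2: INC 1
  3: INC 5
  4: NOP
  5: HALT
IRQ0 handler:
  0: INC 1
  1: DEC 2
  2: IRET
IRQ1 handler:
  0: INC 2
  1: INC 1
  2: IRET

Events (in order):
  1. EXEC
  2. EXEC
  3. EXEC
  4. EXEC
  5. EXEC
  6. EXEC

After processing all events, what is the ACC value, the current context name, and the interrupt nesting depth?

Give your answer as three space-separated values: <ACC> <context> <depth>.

Event 1 (EXEC): [MAIN] PC=0: NOP
Event 2 (EXEC): [MAIN] PC=1: INC 2 -> ACC=2
Event 3 (EXEC): [MAIN] PC=2: INC 1 -> ACC=3
Event 4 (EXEC): [MAIN] PC=3: INC 5 -> ACC=8
Event 5 (EXEC): [MAIN] PC=4: NOP
Event 6 (EXEC): [MAIN] PC=5: HALT

Answer: 8 MAIN 0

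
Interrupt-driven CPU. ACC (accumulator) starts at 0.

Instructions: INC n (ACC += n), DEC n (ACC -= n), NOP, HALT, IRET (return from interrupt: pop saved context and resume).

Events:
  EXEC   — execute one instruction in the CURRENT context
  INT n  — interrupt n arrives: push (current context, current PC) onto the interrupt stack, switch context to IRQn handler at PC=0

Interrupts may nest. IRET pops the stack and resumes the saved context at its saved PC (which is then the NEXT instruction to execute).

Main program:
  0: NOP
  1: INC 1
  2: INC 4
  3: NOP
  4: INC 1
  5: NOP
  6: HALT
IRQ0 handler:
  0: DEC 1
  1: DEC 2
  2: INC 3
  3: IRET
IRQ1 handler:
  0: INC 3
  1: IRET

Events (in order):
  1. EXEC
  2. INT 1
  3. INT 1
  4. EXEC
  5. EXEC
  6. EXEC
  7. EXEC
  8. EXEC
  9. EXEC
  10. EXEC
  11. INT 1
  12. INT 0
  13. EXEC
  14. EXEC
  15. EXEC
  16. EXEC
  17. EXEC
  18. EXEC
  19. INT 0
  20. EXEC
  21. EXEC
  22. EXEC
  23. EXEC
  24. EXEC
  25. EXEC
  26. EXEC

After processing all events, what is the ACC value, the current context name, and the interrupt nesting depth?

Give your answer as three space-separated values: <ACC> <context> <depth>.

Answer: 15 MAIN 0

Derivation:
Event 1 (EXEC): [MAIN] PC=0: NOP
Event 2 (INT 1): INT 1 arrives: push (MAIN, PC=1), enter IRQ1 at PC=0 (depth now 1)
Event 3 (INT 1): INT 1 arrives: push (IRQ1, PC=0), enter IRQ1 at PC=0 (depth now 2)
Event 4 (EXEC): [IRQ1] PC=0: INC 3 -> ACC=3
Event 5 (EXEC): [IRQ1] PC=1: IRET -> resume IRQ1 at PC=0 (depth now 1)
Event 6 (EXEC): [IRQ1] PC=0: INC 3 -> ACC=6
Event 7 (EXEC): [IRQ1] PC=1: IRET -> resume MAIN at PC=1 (depth now 0)
Event 8 (EXEC): [MAIN] PC=1: INC 1 -> ACC=7
Event 9 (EXEC): [MAIN] PC=2: INC 4 -> ACC=11
Event 10 (EXEC): [MAIN] PC=3: NOP
Event 11 (INT 1): INT 1 arrives: push (MAIN, PC=4), enter IRQ1 at PC=0 (depth now 1)
Event 12 (INT 0): INT 0 arrives: push (IRQ1, PC=0), enter IRQ0 at PC=0 (depth now 2)
Event 13 (EXEC): [IRQ0] PC=0: DEC 1 -> ACC=10
Event 14 (EXEC): [IRQ0] PC=1: DEC 2 -> ACC=8
Event 15 (EXEC): [IRQ0] PC=2: INC 3 -> ACC=11
Event 16 (EXEC): [IRQ0] PC=3: IRET -> resume IRQ1 at PC=0 (depth now 1)
Event 17 (EXEC): [IRQ1] PC=0: INC 3 -> ACC=14
Event 18 (EXEC): [IRQ1] PC=1: IRET -> resume MAIN at PC=4 (depth now 0)
Event 19 (INT 0): INT 0 arrives: push (MAIN, PC=4), enter IRQ0 at PC=0 (depth now 1)
Event 20 (EXEC): [IRQ0] PC=0: DEC 1 -> ACC=13
Event 21 (EXEC): [IRQ0] PC=1: DEC 2 -> ACC=11
Event 22 (EXEC): [IRQ0] PC=2: INC 3 -> ACC=14
Event 23 (EXEC): [IRQ0] PC=3: IRET -> resume MAIN at PC=4 (depth now 0)
Event 24 (EXEC): [MAIN] PC=4: INC 1 -> ACC=15
Event 25 (EXEC): [MAIN] PC=5: NOP
Event 26 (EXEC): [MAIN] PC=6: HALT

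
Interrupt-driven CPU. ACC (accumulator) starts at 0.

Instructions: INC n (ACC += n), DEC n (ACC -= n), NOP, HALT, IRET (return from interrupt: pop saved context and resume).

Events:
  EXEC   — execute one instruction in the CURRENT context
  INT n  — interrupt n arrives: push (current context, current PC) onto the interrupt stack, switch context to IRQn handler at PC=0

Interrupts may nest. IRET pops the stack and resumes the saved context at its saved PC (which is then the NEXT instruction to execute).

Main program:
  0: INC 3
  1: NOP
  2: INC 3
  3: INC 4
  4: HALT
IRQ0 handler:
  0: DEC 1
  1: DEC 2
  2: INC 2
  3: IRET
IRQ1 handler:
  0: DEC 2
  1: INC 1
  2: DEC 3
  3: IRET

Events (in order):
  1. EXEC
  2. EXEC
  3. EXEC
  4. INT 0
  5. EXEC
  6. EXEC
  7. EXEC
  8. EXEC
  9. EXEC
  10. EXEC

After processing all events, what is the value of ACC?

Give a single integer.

Answer: 9

Derivation:
Event 1 (EXEC): [MAIN] PC=0: INC 3 -> ACC=3
Event 2 (EXEC): [MAIN] PC=1: NOP
Event 3 (EXEC): [MAIN] PC=2: INC 3 -> ACC=6
Event 4 (INT 0): INT 0 arrives: push (MAIN, PC=3), enter IRQ0 at PC=0 (depth now 1)
Event 5 (EXEC): [IRQ0] PC=0: DEC 1 -> ACC=5
Event 6 (EXEC): [IRQ0] PC=1: DEC 2 -> ACC=3
Event 7 (EXEC): [IRQ0] PC=2: INC 2 -> ACC=5
Event 8 (EXEC): [IRQ0] PC=3: IRET -> resume MAIN at PC=3 (depth now 0)
Event 9 (EXEC): [MAIN] PC=3: INC 4 -> ACC=9
Event 10 (EXEC): [MAIN] PC=4: HALT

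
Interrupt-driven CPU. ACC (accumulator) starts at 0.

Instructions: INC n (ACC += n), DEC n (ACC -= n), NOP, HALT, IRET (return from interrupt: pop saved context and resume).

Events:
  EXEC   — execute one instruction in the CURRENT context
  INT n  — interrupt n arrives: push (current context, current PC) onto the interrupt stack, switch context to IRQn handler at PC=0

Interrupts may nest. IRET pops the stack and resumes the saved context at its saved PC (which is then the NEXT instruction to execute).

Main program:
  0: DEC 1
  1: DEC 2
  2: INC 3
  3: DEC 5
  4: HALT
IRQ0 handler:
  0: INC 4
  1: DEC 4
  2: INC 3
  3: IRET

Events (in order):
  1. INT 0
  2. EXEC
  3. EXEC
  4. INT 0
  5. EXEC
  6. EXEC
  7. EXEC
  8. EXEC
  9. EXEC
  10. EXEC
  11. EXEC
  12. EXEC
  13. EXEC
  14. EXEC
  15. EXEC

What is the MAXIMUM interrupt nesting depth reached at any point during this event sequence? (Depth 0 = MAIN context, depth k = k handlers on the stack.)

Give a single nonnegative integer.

Answer: 2

Derivation:
Event 1 (INT 0): INT 0 arrives: push (MAIN, PC=0), enter IRQ0 at PC=0 (depth now 1) [depth=1]
Event 2 (EXEC): [IRQ0] PC=0: INC 4 -> ACC=4 [depth=1]
Event 3 (EXEC): [IRQ0] PC=1: DEC 4 -> ACC=0 [depth=1]
Event 4 (INT 0): INT 0 arrives: push (IRQ0, PC=2), enter IRQ0 at PC=0 (depth now 2) [depth=2]
Event 5 (EXEC): [IRQ0] PC=0: INC 4 -> ACC=4 [depth=2]
Event 6 (EXEC): [IRQ0] PC=1: DEC 4 -> ACC=0 [depth=2]
Event 7 (EXEC): [IRQ0] PC=2: INC 3 -> ACC=3 [depth=2]
Event 8 (EXEC): [IRQ0] PC=3: IRET -> resume IRQ0 at PC=2 (depth now 1) [depth=1]
Event 9 (EXEC): [IRQ0] PC=2: INC 3 -> ACC=6 [depth=1]
Event 10 (EXEC): [IRQ0] PC=3: IRET -> resume MAIN at PC=0 (depth now 0) [depth=0]
Event 11 (EXEC): [MAIN] PC=0: DEC 1 -> ACC=5 [depth=0]
Event 12 (EXEC): [MAIN] PC=1: DEC 2 -> ACC=3 [depth=0]
Event 13 (EXEC): [MAIN] PC=2: INC 3 -> ACC=6 [depth=0]
Event 14 (EXEC): [MAIN] PC=3: DEC 5 -> ACC=1 [depth=0]
Event 15 (EXEC): [MAIN] PC=4: HALT [depth=0]
Max depth observed: 2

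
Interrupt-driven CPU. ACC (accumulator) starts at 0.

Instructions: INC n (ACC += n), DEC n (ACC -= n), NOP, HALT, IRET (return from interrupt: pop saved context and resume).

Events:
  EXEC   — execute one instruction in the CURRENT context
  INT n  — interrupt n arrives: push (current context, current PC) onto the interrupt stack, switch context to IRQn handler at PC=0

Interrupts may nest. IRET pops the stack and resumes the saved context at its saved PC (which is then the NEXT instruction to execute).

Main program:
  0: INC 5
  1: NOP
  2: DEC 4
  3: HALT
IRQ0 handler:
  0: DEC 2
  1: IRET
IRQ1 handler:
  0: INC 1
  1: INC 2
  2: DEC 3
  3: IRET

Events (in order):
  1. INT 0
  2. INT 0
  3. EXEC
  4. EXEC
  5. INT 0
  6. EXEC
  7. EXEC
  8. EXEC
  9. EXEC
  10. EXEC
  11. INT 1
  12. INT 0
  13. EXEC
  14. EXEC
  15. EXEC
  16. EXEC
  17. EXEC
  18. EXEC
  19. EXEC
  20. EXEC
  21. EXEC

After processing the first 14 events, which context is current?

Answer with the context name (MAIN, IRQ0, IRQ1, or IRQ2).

Event 1 (INT 0): INT 0 arrives: push (MAIN, PC=0), enter IRQ0 at PC=0 (depth now 1)
Event 2 (INT 0): INT 0 arrives: push (IRQ0, PC=0), enter IRQ0 at PC=0 (depth now 2)
Event 3 (EXEC): [IRQ0] PC=0: DEC 2 -> ACC=-2
Event 4 (EXEC): [IRQ0] PC=1: IRET -> resume IRQ0 at PC=0 (depth now 1)
Event 5 (INT 0): INT 0 arrives: push (IRQ0, PC=0), enter IRQ0 at PC=0 (depth now 2)
Event 6 (EXEC): [IRQ0] PC=0: DEC 2 -> ACC=-4
Event 7 (EXEC): [IRQ0] PC=1: IRET -> resume IRQ0 at PC=0 (depth now 1)
Event 8 (EXEC): [IRQ0] PC=0: DEC 2 -> ACC=-6
Event 9 (EXEC): [IRQ0] PC=1: IRET -> resume MAIN at PC=0 (depth now 0)
Event 10 (EXEC): [MAIN] PC=0: INC 5 -> ACC=-1
Event 11 (INT 1): INT 1 arrives: push (MAIN, PC=1), enter IRQ1 at PC=0 (depth now 1)
Event 12 (INT 0): INT 0 arrives: push (IRQ1, PC=0), enter IRQ0 at PC=0 (depth now 2)
Event 13 (EXEC): [IRQ0] PC=0: DEC 2 -> ACC=-3
Event 14 (EXEC): [IRQ0] PC=1: IRET -> resume IRQ1 at PC=0 (depth now 1)

Answer: IRQ1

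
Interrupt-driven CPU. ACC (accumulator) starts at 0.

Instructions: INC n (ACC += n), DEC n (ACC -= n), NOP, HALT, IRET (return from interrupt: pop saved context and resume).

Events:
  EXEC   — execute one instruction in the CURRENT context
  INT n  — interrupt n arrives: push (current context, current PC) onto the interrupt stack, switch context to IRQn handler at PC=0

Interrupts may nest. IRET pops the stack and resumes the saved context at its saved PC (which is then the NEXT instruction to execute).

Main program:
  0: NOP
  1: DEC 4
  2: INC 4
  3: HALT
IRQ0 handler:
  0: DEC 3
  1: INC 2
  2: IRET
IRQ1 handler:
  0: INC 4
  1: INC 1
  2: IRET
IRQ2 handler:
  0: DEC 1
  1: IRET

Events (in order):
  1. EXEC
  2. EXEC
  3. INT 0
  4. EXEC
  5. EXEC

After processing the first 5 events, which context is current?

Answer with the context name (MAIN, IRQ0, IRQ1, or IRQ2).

Answer: IRQ0

Derivation:
Event 1 (EXEC): [MAIN] PC=0: NOP
Event 2 (EXEC): [MAIN] PC=1: DEC 4 -> ACC=-4
Event 3 (INT 0): INT 0 arrives: push (MAIN, PC=2), enter IRQ0 at PC=0 (depth now 1)
Event 4 (EXEC): [IRQ0] PC=0: DEC 3 -> ACC=-7
Event 5 (EXEC): [IRQ0] PC=1: INC 2 -> ACC=-5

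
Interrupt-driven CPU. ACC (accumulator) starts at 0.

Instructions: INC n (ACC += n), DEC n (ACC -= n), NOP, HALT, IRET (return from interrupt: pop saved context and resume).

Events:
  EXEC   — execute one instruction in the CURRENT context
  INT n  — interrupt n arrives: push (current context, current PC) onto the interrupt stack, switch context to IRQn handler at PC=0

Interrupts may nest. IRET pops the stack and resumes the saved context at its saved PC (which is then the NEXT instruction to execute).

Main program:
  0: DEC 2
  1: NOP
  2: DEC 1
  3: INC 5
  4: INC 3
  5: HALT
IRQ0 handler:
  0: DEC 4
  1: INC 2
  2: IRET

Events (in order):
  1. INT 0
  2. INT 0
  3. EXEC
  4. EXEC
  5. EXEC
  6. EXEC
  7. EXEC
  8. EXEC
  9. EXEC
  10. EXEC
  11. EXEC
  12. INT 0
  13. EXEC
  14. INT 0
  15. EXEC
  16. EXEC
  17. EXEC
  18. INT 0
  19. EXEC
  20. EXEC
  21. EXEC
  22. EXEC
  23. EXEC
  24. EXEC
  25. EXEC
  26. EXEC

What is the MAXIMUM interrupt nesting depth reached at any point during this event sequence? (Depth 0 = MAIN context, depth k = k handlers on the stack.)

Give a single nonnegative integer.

Answer: 2

Derivation:
Event 1 (INT 0): INT 0 arrives: push (MAIN, PC=0), enter IRQ0 at PC=0 (depth now 1) [depth=1]
Event 2 (INT 0): INT 0 arrives: push (IRQ0, PC=0), enter IRQ0 at PC=0 (depth now 2) [depth=2]
Event 3 (EXEC): [IRQ0] PC=0: DEC 4 -> ACC=-4 [depth=2]
Event 4 (EXEC): [IRQ0] PC=1: INC 2 -> ACC=-2 [depth=2]
Event 5 (EXEC): [IRQ0] PC=2: IRET -> resume IRQ0 at PC=0 (depth now 1) [depth=1]
Event 6 (EXEC): [IRQ0] PC=0: DEC 4 -> ACC=-6 [depth=1]
Event 7 (EXEC): [IRQ0] PC=1: INC 2 -> ACC=-4 [depth=1]
Event 8 (EXEC): [IRQ0] PC=2: IRET -> resume MAIN at PC=0 (depth now 0) [depth=0]
Event 9 (EXEC): [MAIN] PC=0: DEC 2 -> ACC=-6 [depth=0]
Event 10 (EXEC): [MAIN] PC=1: NOP [depth=0]
Event 11 (EXEC): [MAIN] PC=2: DEC 1 -> ACC=-7 [depth=0]
Event 12 (INT 0): INT 0 arrives: push (MAIN, PC=3), enter IRQ0 at PC=0 (depth now 1) [depth=1]
Event 13 (EXEC): [IRQ0] PC=0: DEC 4 -> ACC=-11 [depth=1]
Event 14 (INT 0): INT 0 arrives: push (IRQ0, PC=1), enter IRQ0 at PC=0 (depth now 2) [depth=2]
Event 15 (EXEC): [IRQ0] PC=0: DEC 4 -> ACC=-15 [depth=2]
Event 16 (EXEC): [IRQ0] PC=1: INC 2 -> ACC=-13 [depth=2]
Event 17 (EXEC): [IRQ0] PC=2: IRET -> resume IRQ0 at PC=1 (depth now 1) [depth=1]
Event 18 (INT 0): INT 0 arrives: push (IRQ0, PC=1), enter IRQ0 at PC=0 (depth now 2) [depth=2]
Event 19 (EXEC): [IRQ0] PC=0: DEC 4 -> ACC=-17 [depth=2]
Event 20 (EXEC): [IRQ0] PC=1: INC 2 -> ACC=-15 [depth=2]
Event 21 (EXEC): [IRQ0] PC=2: IRET -> resume IRQ0 at PC=1 (depth now 1) [depth=1]
Event 22 (EXEC): [IRQ0] PC=1: INC 2 -> ACC=-13 [depth=1]
Event 23 (EXEC): [IRQ0] PC=2: IRET -> resume MAIN at PC=3 (depth now 0) [depth=0]
Event 24 (EXEC): [MAIN] PC=3: INC 5 -> ACC=-8 [depth=0]
Event 25 (EXEC): [MAIN] PC=4: INC 3 -> ACC=-5 [depth=0]
Event 26 (EXEC): [MAIN] PC=5: HALT [depth=0]
Max depth observed: 2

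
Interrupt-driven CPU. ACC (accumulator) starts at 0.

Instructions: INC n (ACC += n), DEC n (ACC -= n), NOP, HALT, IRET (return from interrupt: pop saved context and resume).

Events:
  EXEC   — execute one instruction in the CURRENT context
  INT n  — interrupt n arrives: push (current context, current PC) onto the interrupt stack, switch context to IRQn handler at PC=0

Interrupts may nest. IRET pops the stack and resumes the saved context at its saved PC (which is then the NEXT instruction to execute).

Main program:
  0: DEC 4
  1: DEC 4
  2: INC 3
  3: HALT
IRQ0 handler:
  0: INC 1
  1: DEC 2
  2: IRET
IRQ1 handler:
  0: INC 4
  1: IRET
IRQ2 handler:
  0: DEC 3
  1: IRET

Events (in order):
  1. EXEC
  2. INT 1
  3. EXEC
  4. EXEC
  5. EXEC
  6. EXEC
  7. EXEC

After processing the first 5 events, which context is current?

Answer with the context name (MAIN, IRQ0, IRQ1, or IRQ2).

Answer: MAIN

Derivation:
Event 1 (EXEC): [MAIN] PC=0: DEC 4 -> ACC=-4
Event 2 (INT 1): INT 1 arrives: push (MAIN, PC=1), enter IRQ1 at PC=0 (depth now 1)
Event 3 (EXEC): [IRQ1] PC=0: INC 4 -> ACC=0
Event 4 (EXEC): [IRQ1] PC=1: IRET -> resume MAIN at PC=1 (depth now 0)
Event 5 (EXEC): [MAIN] PC=1: DEC 4 -> ACC=-4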